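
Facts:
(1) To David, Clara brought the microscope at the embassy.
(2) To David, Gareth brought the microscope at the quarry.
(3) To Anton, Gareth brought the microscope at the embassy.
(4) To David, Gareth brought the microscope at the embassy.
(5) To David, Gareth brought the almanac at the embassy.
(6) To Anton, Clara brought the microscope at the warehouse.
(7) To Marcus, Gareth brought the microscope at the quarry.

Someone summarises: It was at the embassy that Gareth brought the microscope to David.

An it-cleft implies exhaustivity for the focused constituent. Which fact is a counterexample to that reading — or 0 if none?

The cleft puts "at the embassy" in focus and presupposes the open proposition with same agent, thing, recipient (Gareth / the microscope / David).
Exhaustivity: at the embassy is the only setting satisfying that background.
But fact (2) also has same agent, thing, recipient (Gareth / the microscope / David), with setting = at the quarry — so the exhaustive reading fails.

2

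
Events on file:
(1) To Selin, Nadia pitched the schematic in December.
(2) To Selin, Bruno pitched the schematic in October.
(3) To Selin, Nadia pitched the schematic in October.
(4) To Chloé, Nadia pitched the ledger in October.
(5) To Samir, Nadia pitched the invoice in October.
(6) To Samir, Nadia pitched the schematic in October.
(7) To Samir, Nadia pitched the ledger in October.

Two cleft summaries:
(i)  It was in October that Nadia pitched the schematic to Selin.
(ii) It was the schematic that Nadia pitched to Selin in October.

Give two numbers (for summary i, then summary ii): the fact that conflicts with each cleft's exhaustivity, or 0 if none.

1, 0

(i): focus "in October". Looking for same agent, thing, recipient (Nadia / the schematic / Selin) with some other setting — fact (1) has in December there. Refuted.
(ii): focus "the schematic". No fact shares same agent, recipient, setting (Nadia / Selin / in October) with a different thing. 0.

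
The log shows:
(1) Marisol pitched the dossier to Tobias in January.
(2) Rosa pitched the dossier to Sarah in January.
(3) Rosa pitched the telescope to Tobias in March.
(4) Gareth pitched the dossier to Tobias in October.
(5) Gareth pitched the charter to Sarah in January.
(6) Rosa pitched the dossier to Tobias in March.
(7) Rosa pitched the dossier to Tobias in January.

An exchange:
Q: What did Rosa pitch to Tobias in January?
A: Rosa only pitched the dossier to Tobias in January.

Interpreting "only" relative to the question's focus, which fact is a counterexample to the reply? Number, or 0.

The question "What did ...?" targets the thing, so in the reply the focus falls on "the dossier".
So "only" ranges over things; the rest (Rosa as agent and Tobias as recipient and in January as setting) is presupposed.
No fact keeps Rosa as agent and Tobias as recipient and in January as setting while changing the thing; every other fact differs on something backgrounded. The reply stands.
(Fact (6) would refute a reading with focus on the setting — but that is not what the question asks.)

0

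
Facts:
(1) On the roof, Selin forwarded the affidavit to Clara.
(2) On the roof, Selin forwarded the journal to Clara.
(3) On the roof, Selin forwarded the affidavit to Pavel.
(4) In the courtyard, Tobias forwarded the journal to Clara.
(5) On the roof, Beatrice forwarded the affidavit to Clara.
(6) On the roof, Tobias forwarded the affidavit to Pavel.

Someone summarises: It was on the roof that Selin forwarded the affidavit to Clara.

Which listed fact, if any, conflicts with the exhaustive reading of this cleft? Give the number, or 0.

0

Focus of the cleft: "on the roof" (the setting). Presupposed background: agent = Selin, thing = the affidavit, recipient = Clara.
The exhaustive reading says no other setting fits that background.
No listed fact matches the background with a different setting. Exhaustivity holds.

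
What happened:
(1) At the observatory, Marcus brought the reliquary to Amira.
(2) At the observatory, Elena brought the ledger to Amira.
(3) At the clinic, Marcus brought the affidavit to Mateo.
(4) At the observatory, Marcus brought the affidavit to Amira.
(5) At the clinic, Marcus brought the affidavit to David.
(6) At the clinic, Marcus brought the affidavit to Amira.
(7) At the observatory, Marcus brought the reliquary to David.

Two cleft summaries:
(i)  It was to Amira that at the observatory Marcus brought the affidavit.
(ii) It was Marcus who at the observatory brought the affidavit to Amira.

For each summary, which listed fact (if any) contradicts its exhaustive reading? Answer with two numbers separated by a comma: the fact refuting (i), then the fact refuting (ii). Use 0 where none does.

Summary (i) focuses "Amira" (the recipient); background Marcus as agent and the affidavit as thing and at the observatory as setting. No fact matches that background with a different recipient, so 0.
Summary (ii) focuses "Marcus" (the agent); background the affidavit as thing and Amira as recipient and at the observatory as setting. No fact matches that background with a different agent, so 0.

0, 0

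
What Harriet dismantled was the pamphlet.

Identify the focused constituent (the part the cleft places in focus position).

In a pseudo-cleft "What ... was X", the post-copular constituent X is the focus.
Here the focus is "the pamphlet". The backgrounded (presupposed) material includes "Harriet".

the pamphlet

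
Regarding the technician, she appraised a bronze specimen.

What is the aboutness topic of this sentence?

the technician

The construction explicitly marks "the technician" as what the sentence is about — the topic.
The remainder of the clause is the comment (what is said about the topic).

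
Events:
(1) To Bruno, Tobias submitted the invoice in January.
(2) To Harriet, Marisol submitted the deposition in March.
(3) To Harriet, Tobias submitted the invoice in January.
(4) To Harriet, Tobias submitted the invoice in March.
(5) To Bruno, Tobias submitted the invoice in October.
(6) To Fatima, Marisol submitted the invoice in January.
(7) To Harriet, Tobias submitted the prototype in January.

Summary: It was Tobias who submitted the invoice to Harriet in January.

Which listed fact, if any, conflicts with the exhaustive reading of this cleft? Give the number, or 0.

0

The cleft puts "Tobias" in focus and presupposes the open proposition with thing = the invoice, recipient = Harriet, setting = in January.
Exhaustivity: Tobias is the only agent satisfying that background.
No listed fact matches the background with a different agent. Exhaustivity holds.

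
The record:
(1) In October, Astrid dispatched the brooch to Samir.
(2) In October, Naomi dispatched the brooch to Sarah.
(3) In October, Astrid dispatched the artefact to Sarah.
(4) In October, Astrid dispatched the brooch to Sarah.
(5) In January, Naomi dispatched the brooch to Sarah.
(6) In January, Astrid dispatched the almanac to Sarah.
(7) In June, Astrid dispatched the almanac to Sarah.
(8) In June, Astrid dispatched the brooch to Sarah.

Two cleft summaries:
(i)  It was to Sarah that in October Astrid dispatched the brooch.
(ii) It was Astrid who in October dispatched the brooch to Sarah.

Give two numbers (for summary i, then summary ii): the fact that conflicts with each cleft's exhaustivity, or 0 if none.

Summary (i) focuses "Sarah" (the recipient); background agent = Astrid, thing = the brooch, setting = in October. Fact (1) matches that background with recipient = Samir — refutes (i).
Summary (ii) focuses "Astrid" (the agent); background thing = the brooch, recipient = Sarah, setting = in October. Fact (2) matches that background with agent = Naomi — refutes (ii).

1, 2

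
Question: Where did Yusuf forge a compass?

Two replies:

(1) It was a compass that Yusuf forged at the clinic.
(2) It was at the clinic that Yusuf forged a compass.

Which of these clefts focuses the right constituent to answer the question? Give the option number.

The question word "where" targets the location.
Option (1) clefts "a compass" — the direct object, not what was asked.
Option (2) clefts "at the clinic" — that matches what the question asks about.
So the congruent reply is (2).

2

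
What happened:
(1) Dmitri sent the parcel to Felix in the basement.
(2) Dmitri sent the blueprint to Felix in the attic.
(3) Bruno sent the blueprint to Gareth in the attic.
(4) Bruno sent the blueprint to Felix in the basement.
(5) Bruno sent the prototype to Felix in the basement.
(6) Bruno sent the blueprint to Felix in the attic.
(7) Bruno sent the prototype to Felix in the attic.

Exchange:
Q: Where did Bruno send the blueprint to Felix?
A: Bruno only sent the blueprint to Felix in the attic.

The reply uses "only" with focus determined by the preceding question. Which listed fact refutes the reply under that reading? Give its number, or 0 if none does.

4

Answering "Where did ...?" puts focus on the setting — here, "in the attic".
So "only" ranges over settings; the rest (same agent, thing, recipient (Bruno / the blueprint / Felix)) is presupposed.
Fact (4) shares the background with a different setting (in the basement) — counterexample.
(Fact (7) would refute a reading with focus on the thing — but that is not what the question asks.)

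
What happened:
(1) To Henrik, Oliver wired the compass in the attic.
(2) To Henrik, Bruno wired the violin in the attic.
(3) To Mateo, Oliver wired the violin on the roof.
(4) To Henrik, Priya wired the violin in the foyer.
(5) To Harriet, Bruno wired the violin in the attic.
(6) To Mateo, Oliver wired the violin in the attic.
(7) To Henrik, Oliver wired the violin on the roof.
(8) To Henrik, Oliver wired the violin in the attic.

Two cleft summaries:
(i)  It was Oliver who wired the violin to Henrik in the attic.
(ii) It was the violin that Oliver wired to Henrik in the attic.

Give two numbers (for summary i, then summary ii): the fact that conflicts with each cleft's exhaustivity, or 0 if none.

(i): focus "Oliver". Looking for the violin as thing and Henrik as recipient and in the attic as setting with some other agent — fact (2) has Bruno there. Refuted.
(ii): focus "the violin". Looking for Oliver as agent and Henrik as recipient and in the attic as setting with some other thing — fact (1) has the compass there. Refuted.

2, 1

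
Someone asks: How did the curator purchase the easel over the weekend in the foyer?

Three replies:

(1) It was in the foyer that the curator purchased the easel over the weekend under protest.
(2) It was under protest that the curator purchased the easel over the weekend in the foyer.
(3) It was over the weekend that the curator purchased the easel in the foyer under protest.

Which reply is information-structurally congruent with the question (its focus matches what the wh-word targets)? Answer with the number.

2

The question word "how" targets the manner.
Option (1) clefts "in the foyer" — the location, not what was asked.
Option (2) clefts "under protest" — that matches what the question asks about.
Option (3) clefts "over the weekend" — the time, not what was asked.
So the congruent reply is (2).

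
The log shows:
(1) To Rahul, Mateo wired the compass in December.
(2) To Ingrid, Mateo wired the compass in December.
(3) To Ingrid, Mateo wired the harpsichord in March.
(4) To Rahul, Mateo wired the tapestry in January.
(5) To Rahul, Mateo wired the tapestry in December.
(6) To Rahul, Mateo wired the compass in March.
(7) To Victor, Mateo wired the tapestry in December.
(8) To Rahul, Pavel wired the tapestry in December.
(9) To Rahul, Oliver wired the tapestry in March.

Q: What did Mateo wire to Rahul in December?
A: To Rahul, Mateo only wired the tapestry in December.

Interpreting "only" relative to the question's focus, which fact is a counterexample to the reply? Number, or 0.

1

The question "What did ...?" targets the thing, so in the reply the focus falls on "the tapestry".
"Only" then excludes alternative things while the background — agent = Mateo, recipient = Rahul, setting = in December — is held fixed.
Fact (1) keeps agent = Mateo, recipient = Rahul, setting = in December but has thing = the compass; that refutes the reply.
(Fact (4) would refute a reading with focus on the setting — but that is not what the question asks.)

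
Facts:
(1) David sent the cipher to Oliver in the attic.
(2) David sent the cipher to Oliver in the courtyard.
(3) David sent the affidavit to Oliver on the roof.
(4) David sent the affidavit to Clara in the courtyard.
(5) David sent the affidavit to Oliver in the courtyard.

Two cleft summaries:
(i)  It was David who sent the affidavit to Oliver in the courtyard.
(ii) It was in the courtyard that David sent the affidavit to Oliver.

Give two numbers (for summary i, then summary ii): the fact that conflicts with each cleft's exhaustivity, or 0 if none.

(i): focus "David". No fact shares same thing, recipient, setting (the affidavit / Oliver / in the courtyard) with a different agent. 0.
(ii): focus "in the courtyard". Looking for same agent, thing, recipient (David / the affidavit / Oliver) with some other setting — fact (3) has on the roof there. Refuted.

0, 3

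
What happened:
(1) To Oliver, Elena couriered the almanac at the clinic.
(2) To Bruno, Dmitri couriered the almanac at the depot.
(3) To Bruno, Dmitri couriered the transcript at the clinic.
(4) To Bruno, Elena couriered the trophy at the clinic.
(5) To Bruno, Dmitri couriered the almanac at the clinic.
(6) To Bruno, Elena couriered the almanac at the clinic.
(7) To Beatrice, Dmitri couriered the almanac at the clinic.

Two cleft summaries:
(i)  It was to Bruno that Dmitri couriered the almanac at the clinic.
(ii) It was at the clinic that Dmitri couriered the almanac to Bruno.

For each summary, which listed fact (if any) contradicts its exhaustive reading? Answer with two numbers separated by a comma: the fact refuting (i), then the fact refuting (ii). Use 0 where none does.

7, 2

Summary (i) focuses "Bruno" (the recipient); background Dmitri as agent and the almanac as thing and at the clinic as setting. Fact (7) matches that background with recipient = Beatrice — refutes (i).
Summary (ii) focuses "at the clinic" (the setting); background Dmitri as agent and the almanac as thing and Bruno as recipient. Fact (2) matches that background with setting = at the depot — refutes (ii).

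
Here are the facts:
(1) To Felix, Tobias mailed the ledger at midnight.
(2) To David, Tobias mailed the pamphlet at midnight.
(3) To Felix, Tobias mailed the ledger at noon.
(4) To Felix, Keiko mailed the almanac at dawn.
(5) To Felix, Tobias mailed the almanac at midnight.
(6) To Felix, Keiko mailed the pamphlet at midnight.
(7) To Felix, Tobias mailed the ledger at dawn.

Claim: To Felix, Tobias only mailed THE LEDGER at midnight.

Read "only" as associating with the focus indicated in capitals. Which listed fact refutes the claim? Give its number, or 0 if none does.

Focus (in capitals) is "the ledger" — the thing. "Only" excludes alternative things while holding fixed same agent, recipient, setting (Tobias / Felix / at midnight).
Fact (5) shares the background but differs in thing (the almanac) — a counterexample.

5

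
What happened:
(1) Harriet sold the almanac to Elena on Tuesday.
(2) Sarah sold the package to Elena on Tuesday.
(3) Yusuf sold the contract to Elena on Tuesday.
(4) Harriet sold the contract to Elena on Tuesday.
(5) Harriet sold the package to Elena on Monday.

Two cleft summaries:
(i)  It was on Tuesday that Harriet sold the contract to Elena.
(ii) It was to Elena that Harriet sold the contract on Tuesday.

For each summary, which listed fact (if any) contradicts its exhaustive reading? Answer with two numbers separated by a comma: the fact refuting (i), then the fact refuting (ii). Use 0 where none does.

Summary (i) focuses "on Tuesday" (the setting); background same agent, thing, recipient (Harriet / the contract / Elena). No fact matches that background with a different setting, so 0.
Summary (ii) focuses "Elena" (the recipient); background same agent, thing, setting (Harriet / the contract / on Tuesday). No fact matches that background with a different recipient, so 0.

0, 0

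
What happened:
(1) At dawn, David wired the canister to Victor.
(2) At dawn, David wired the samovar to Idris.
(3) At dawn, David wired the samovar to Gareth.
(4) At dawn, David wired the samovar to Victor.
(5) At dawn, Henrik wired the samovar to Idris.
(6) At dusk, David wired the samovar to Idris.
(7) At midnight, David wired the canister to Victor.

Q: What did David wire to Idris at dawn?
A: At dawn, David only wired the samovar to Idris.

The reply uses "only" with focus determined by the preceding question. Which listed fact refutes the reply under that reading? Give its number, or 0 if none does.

Answering "What did ...?" puts focus on the thing — here, "the samovar".
"Only" then excludes alternative things while the background — David as agent and Idris as recipient and at dawn as setting — is held fixed.
No fact keeps David as agent and Idris as recipient and at dawn as setting while changing the thing; every other fact differs on something backgrounded. The reply stands.
(Fact (6) would refute a reading with focus on the setting — but that is not what the question asks.)

0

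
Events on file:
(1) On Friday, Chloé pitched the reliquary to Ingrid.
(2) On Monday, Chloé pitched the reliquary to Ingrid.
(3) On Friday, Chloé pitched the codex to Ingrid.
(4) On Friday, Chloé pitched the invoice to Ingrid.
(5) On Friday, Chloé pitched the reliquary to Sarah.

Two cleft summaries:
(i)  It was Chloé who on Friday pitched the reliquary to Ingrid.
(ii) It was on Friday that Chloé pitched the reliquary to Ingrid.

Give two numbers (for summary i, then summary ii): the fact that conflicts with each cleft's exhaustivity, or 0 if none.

0, 2

Summary (i) focuses "Chloé" (the agent); background thing = the reliquary, recipient = Ingrid, setting = on Friday. No fact matches that background with a different agent, so 0.
Summary (ii) focuses "on Friday" (the setting); background agent = Chloé, thing = the reliquary, recipient = Ingrid. Fact (2) matches that background with setting = on Monday — refutes (ii).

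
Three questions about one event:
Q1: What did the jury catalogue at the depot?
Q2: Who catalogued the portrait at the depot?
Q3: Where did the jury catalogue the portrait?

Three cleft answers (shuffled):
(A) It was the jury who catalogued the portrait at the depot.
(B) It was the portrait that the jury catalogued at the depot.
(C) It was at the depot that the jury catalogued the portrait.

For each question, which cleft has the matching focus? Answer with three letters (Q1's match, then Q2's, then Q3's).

BAC

Q1 asks about the direct object; cleft (B) focuses "the portrait", which is the direct object — so Q1 → B.
Q2 asks about the subject (agent); cleft (A) focuses "the jury", which is the subject (agent) — so Q2 → A.
Q3 asks about the location; cleft (C) focuses "at the depot", which is the location — so Q3 → C.
Mapping: Q1→B, Q2→A, Q3→C.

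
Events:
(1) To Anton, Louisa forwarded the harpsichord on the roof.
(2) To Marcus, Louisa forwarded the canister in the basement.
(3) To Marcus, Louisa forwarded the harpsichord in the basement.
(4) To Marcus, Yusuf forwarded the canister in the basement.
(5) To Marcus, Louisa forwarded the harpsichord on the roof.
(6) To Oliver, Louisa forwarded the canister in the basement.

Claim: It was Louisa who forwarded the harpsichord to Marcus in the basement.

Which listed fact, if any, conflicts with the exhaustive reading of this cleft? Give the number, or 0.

Focus of the cleft: "Louisa" (the agent). Presupposed background: the harpsichord as thing and Marcus as recipient and in the basement as setting.
The exhaustive reading says no other agent fits that background.
No listed fact matches the background with a different agent. Exhaustivity holds.

0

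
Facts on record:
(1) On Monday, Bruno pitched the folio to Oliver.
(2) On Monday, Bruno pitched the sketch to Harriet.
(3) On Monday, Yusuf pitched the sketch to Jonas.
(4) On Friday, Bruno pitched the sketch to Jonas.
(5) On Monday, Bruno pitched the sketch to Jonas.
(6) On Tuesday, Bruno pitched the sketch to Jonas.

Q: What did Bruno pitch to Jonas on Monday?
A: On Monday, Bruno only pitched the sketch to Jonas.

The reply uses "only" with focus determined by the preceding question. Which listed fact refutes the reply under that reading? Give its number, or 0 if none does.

0

The question "What did ...?" targets the thing, so in the reply the focus falls on "the sketch".
"Only" then excludes alternative things while the background — Bruno as agent and Jonas as recipient and on Monday as setting — is held fixed.
No fact keeps Bruno as agent and Jonas as recipient and on Monday as setting while changing the thing; every other fact differs on something backgrounded. The reply stands.
(Fact (4) would refute a reading with focus on the setting — but that is not what the question asks.)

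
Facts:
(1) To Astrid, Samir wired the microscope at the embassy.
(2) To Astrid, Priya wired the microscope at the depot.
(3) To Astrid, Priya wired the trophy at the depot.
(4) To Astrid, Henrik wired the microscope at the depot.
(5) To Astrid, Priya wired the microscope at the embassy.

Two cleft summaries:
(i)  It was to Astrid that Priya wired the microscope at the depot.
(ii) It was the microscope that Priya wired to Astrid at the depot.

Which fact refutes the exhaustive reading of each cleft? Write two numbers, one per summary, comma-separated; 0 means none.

0, 3

(i): focus "Astrid". No fact shares agent = Priya, thing = the microscope, setting = at the depot with a different recipient. 0.
(ii): focus "the microscope". Looking for agent = Priya, recipient = Astrid, setting = at the depot with some other thing — fact (3) has the trophy there. Refuted.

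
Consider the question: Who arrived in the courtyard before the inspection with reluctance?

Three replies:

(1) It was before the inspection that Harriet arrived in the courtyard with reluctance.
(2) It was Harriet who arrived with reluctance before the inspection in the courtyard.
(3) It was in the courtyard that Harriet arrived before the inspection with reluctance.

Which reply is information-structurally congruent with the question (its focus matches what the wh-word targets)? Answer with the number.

The question word "who" targets the subject (agent).
Option (1) clefts "before the inspection" — the time, not what was asked.
Option (2) clefts "Harriet" — that matches what the question asks about.
Option (3) clefts "in the courtyard" — the location, not what was asked.
So the congruent reply is (2).

2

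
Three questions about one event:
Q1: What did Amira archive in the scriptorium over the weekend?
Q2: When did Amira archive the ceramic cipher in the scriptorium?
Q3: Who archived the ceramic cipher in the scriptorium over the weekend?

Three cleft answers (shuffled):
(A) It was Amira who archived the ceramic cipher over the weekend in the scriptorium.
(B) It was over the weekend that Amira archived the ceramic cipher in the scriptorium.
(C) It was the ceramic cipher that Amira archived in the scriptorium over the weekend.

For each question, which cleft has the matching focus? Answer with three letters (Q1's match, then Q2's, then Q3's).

Q1 asks about the direct object; cleft (C) focuses "the ceramic cipher", which is the direct object — so Q1 → C.
Q2 asks about the time; cleft (B) focuses "over the weekend", which is the time — so Q2 → B.
Q3 asks about the subject (agent); cleft (A) focuses "Amira", which is the subject (agent) — so Q3 → A.
Mapping: Q1→C, Q2→B, Q3→A.

CBA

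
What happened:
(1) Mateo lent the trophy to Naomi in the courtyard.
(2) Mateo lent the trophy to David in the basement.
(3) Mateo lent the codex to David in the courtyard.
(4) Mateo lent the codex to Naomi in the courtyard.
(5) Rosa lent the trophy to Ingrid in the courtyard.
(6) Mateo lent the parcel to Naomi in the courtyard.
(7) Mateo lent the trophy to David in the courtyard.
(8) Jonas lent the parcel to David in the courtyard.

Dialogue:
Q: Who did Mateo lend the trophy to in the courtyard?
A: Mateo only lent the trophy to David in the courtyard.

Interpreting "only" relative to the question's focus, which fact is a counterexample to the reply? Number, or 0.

1

Answering "Who did ... to ...?" puts focus on the recipient — here, "David".
"Only" then excludes alternative recipients while the background — Mateo as agent and the trophy as thing and in the courtyard as setting — is held fixed.
Fact (1) shares the background with a different recipient (Naomi) — counterexample.
(Fact (2) would refute a reading with focus on the setting — but that is not what the question asks.)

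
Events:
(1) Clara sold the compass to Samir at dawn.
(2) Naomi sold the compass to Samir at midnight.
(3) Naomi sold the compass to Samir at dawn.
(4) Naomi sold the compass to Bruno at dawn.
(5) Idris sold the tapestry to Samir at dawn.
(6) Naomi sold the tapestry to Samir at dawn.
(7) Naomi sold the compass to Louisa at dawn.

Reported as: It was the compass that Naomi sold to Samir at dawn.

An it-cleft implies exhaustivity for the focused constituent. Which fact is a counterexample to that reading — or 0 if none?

Focus of the cleft: "the compass" (the thing). Presupposed background: agent = Naomi, recipient = Samir, setting = at dawn.
Exhaustivity: the compass is the only thing satisfying that background.
Fact (6) shares the background but with thing = the tapestry; exhaustivity is violated.

6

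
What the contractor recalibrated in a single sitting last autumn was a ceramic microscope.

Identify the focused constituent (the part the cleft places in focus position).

a ceramic microscope

In a pseudo-cleft "What ... was X", the post-copular constituent X is the focus.
Here the focus is "a ceramic microscope". The backgrounded (presupposed) material includes "the contractor", "last autumn" and "in a single sitting".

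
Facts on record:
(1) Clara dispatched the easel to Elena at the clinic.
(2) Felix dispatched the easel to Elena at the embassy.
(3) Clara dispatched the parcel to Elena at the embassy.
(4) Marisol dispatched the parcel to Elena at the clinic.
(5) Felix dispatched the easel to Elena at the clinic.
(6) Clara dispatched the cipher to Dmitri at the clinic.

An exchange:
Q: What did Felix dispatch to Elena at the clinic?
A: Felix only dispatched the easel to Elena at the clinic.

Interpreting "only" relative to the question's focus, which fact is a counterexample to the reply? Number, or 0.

0

Answering "What did ...?" puts focus on the thing — here, "the easel".
"Only" then excludes alternative things while the background — agent = Felix, recipient = Elena, setting = at the clinic — is held fixed.
No fact keeps agent = Felix, recipient = Elena, setting = at the clinic while changing the thing; every other fact differs on something backgrounded. The reply stands.
(Fact (2) would refute a reading with focus on the setting — but that is not what the question asks.)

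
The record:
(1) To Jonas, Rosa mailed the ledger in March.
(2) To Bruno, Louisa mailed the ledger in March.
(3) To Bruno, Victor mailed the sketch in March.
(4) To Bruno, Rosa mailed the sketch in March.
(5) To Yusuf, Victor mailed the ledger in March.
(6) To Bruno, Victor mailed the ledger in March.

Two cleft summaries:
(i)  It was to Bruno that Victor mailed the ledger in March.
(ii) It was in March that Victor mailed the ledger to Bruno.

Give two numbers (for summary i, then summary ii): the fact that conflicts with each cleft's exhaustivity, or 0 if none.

Summary (i) focuses "Bruno" (the recipient); background same agent, thing, setting (Victor / the ledger / in March). Fact (5) matches that background with recipient = Yusuf — refutes (i).
Summary (ii) focuses "in March" (the setting); background same agent, thing, recipient (Victor / the ledger / Bruno). No fact matches that background with a different setting, so 0.

5, 0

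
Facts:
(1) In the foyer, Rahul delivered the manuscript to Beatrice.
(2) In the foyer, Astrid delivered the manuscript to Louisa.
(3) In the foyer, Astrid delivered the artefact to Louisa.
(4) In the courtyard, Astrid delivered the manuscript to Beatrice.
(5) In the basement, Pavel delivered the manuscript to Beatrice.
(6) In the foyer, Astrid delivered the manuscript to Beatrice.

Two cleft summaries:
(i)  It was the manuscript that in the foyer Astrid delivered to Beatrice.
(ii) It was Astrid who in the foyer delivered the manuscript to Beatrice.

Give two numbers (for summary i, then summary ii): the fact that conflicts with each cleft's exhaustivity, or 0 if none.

0, 1

(i): focus "the manuscript". No fact shares Astrid as agent and Beatrice as recipient and in the foyer as setting with a different thing. 0.
(ii): focus "Astrid". Looking for the manuscript as thing and Beatrice as recipient and in the foyer as setting with some other agent — fact (1) has Rahul there. Refuted.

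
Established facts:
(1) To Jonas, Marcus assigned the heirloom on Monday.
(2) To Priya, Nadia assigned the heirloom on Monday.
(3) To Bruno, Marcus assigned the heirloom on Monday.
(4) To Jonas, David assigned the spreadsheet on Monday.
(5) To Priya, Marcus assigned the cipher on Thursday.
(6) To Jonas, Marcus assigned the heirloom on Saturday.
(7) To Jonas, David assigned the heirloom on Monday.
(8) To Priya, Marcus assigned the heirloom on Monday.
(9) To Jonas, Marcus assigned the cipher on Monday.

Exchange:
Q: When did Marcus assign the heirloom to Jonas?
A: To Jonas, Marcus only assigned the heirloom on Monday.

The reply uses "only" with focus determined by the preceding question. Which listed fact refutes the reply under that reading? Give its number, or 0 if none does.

Answering "When did ...?" puts focus on the setting — here, "on Monday".
"Only" then excludes alternative settings while the background — Marcus as agent and the heirloom as thing and Jonas as recipient — is held fixed.
Fact (6) shares the background with a different setting (on Saturday) — counterexample.
(Fact (3) would refute a reading with focus on the recipient — but that is not what the question asks.)

6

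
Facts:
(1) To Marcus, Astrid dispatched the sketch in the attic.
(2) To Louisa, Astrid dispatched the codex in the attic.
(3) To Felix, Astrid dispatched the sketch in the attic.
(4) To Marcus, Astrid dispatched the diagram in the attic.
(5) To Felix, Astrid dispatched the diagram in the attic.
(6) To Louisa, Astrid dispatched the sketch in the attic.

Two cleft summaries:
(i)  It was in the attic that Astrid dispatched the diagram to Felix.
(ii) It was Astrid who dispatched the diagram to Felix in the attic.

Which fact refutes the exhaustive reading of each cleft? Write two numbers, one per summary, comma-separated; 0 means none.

0, 0

(i): focus "in the attic". No fact shares same agent, thing, recipient (Astrid / the diagram / Felix) with a different setting. 0.
(ii): focus "Astrid". No fact shares same thing, recipient, setting (the diagram / Felix / in the attic) with a different agent. 0.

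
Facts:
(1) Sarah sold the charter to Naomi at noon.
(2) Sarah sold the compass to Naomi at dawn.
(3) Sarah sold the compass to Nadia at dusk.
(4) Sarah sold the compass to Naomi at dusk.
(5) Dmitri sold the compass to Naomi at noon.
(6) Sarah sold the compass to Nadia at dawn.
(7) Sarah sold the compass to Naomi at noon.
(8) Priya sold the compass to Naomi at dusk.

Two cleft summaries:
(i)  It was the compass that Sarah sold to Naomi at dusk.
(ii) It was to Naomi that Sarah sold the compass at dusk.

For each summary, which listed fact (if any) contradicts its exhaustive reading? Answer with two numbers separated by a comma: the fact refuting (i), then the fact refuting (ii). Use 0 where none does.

0, 3

Summary (i) focuses "the compass" (the thing); background same agent, recipient, setting (Sarah / Naomi / at dusk). No fact matches that background with a different thing, so 0.
Summary (ii) focuses "Naomi" (the recipient); background same agent, thing, setting (Sarah / the compass / at dusk). Fact (3) matches that background with recipient = Nadia — refutes (ii).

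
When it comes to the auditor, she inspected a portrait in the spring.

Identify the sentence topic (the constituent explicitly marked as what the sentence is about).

the auditor

The construction explicitly marks "the auditor" as what the sentence is about — the topic.
The remainder of the clause is the comment (what is said about the topic).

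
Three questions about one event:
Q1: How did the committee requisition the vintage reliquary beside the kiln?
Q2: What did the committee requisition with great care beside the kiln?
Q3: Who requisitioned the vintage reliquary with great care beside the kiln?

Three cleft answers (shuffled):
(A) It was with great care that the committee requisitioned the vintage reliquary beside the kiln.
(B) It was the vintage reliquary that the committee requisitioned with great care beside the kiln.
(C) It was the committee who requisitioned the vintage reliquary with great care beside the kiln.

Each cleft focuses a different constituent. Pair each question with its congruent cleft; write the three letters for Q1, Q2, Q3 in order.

ABC

Q1 asks about the manner; cleft (A) focuses "with great care", which is the manner — so Q1 → A.
Q2 asks about the direct object; cleft (B) focuses "the vintage reliquary", which is the direct object — so Q2 → B.
Q3 asks about the subject (agent); cleft (C) focuses "the committee", which is the subject (agent) — so Q3 → C.
Mapping: Q1→A, Q2→B, Q3→C.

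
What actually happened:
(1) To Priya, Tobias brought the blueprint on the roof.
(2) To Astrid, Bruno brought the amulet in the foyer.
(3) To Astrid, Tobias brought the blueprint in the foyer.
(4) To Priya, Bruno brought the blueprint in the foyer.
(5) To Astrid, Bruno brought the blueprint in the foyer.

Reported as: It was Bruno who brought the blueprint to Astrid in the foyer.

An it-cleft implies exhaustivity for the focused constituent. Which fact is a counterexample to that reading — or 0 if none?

3

The cleft puts "Bruno" in focus and presupposes the open proposition with the blueprint as thing and Astrid as recipient and in the foyer as setting.
The exhaustive reading says no other agent fits that background.
But fact (3) also has the blueprint as thing and Astrid as recipient and in the foyer as setting, with agent = Tobias — so the exhaustive reading fails.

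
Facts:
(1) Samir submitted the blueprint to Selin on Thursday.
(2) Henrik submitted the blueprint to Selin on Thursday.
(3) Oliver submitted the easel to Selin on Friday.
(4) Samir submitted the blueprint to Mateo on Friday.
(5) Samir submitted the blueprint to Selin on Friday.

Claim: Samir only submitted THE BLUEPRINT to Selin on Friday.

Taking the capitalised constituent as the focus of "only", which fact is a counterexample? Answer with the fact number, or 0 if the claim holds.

0

The capitals mark "the blueprint" as focus. So "only" rules out other things, with the rest (Samir as agent and Selin as recipient and on Friday as setting) as background.
No fact matches Samir as agent and Selin as recipient and on Friday as setting with a different thing — every other fact differs on at least one backgrounded slot. So no fact refutes it.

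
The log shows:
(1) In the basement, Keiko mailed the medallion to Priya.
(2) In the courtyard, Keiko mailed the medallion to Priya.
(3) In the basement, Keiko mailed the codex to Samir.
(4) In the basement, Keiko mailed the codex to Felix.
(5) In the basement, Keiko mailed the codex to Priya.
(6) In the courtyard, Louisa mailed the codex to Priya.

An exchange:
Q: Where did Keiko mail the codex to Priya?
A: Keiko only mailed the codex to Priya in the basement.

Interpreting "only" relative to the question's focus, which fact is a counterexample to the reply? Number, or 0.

The question "Where did ...?" targets the setting, so in the reply the focus falls on "in the basement".
So "only" ranges over settings; the rest (agent = Keiko, thing = the codex, recipient = Priya) is presupposed.
No fact keeps agent = Keiko, thing = the codex, recipient = Priya while changing the setting; every other fact differs on something backgrounded. The reply stands.
(Fact (3) would refute a reading with focus on the recipient — but that is not what the question asks.)

0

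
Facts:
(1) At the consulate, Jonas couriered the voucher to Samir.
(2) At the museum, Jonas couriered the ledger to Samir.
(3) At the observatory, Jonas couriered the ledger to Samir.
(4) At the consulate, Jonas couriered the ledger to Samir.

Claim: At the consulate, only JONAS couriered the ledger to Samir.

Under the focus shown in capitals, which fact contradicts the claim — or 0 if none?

Focus (in capitals) is "Jonas" — the agent. "Only" excludes alternative agents while holding fixed thing = the ledger, recipient = Samir, setting = at the consulate.
No fact matches thing = the ledger, recipient = Samir, setting = at the consulate with a different agent — every other fact differs on at least one backgrounded slot. So no fact refutes it.

0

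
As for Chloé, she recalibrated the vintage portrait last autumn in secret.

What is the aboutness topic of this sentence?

Chloé

The construction explicitly marks "Chloé" as what the sentence is about — the topic.
The remainder of the clause is the comment (what is said about the topic).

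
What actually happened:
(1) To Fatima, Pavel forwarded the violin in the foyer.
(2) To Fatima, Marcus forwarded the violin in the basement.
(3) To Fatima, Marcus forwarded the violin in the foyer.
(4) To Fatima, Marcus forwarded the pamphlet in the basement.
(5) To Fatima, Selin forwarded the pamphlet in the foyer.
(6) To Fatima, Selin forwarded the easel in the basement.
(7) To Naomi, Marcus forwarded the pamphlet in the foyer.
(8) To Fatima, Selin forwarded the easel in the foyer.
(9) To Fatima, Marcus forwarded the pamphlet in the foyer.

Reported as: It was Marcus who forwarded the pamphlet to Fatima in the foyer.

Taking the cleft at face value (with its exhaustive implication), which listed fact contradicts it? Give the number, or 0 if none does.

The cleft puts "Marcus" in focus and presupposes the open proposition with thing = the pamphlet, recipient = Fatima, setting = in the foyer.
Exhaustivity: Marcus is the only agent satisfying that background.
But fact (5) also has thing = the pamphlet, recipient = Fatima, setting = in the foyer, with agent = Selin — so the exhaustive reading fails.

5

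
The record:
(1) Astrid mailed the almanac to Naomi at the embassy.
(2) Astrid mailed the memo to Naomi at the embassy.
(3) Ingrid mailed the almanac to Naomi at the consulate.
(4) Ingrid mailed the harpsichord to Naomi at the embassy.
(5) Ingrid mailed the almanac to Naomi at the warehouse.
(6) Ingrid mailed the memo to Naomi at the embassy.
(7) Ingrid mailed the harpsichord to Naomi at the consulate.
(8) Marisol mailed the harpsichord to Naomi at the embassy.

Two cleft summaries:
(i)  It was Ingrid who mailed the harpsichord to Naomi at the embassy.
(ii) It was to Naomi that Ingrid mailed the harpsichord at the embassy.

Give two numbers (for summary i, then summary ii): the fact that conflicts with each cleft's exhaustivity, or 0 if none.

Summary (i) focuses "Ingrid" (the agent); background the harpsichord as thing and Naomi as recipient and at the embassy as setting. Fact (8) matches that background with agent = Marisol — refutes (i).
Summary (ii) focuses "Naomi" (the recipient); background Ingrid as agent and the harpsichord as thing and at the embassy as setting. No fact matches that background with a different recipient, so 0.

8, 0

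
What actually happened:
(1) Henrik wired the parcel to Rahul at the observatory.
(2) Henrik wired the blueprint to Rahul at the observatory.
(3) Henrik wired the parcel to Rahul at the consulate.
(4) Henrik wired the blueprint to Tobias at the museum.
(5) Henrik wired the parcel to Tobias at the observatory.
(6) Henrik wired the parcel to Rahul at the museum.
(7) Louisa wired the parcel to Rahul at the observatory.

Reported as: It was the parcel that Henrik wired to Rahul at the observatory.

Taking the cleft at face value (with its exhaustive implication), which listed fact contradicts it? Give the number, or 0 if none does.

The cleft puts "the parcel" in focus and presupposes the open proposition with same agent, recipient, setting (Henrik / Rahul / at the observatory).
The exhaustive reading says no other thing fits that background.
But fact (2) also has same agent, recipient, setting (Henrik / Rahul / at the observatory), with thing = the blueprint — so the exhaustive reading fails.

2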